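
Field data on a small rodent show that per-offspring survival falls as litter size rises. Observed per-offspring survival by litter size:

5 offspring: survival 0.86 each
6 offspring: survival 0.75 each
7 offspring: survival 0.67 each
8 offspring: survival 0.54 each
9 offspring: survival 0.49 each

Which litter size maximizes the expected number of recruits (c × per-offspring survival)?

Expected recruits = c × s(c):
  c=5: 5 × 0.86 = 4.300
  c=6: 6 × 0.75 = 4.500
  c=7: 7 × 0.67 = 4.690
  c=8: 8 × 0.54 = 4.320
  c=9: 9 × 0.49 = 4.410
Maximum at c = 7 (4.690 recruits).

7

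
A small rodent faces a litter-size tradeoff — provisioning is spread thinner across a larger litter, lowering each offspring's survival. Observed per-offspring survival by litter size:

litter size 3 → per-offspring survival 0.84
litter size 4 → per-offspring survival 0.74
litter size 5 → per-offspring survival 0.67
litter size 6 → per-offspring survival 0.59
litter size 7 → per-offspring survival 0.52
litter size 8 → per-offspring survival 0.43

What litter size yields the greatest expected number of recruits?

Expected recruits = c × s(c):
  c=3: 3 × 0.84 = 2.520
  c=4: 4 × 0.74 = 2.960
  c=5: 5 × 0.67 = 3.350
  c=6: 6 × 0.59 = 3.540
  c=7: 7 × 0.52 = 3.640
  c=8: 8 × 0.43 = 3.440
Maximum at c = 7 (3.640 recruits).

7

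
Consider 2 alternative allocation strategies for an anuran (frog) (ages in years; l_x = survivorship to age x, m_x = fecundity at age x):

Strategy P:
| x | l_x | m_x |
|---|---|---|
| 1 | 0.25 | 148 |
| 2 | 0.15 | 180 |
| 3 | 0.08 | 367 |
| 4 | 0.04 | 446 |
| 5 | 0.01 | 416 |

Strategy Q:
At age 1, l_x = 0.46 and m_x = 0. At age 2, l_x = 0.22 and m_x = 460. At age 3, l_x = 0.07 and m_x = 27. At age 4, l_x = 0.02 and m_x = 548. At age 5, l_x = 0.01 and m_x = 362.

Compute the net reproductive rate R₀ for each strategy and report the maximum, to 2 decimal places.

Strategy P: R₀ = 0.25×148 + 0.15×180 + 0.08×367 + 0.04×446 + 0.01×416 = 115.3600
Strategy Q: R₀ = 0.46×0 + 0.22×460 + 0.07×27 + 0.02×548 + 0.01×362 = 117.6700
Highest R₀: strategy Q with 117.6700.

117.67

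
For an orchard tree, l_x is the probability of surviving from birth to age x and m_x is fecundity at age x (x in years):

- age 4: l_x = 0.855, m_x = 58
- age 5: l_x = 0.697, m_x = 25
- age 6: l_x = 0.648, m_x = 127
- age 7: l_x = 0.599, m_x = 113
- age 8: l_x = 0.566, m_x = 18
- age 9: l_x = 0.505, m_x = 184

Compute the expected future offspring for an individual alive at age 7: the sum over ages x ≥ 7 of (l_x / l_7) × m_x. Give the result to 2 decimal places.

l_7 = 0.599. Conditional survival from age 7 to x is l_x / l_7.
  x=7: (0.599/0.599) × 113 = 113.0000
  x=8: (0.566/0.599) × 18 = 17.0083
  x=9: (0.505/0.599) × 184 = 155.1252
Sum = 113.0000 + 17.0083 + 155.1252 = 285.1336

285.13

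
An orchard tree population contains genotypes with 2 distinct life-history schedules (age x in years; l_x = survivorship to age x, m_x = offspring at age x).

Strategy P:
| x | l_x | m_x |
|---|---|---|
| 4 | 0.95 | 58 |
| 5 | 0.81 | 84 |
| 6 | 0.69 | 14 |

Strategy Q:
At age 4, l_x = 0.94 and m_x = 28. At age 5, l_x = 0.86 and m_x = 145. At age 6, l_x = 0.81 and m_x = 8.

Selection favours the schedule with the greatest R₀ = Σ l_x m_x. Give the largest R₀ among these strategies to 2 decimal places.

157.50

Strategy P: R₀ = 0.95×58 + 0.81×84 + 0.69×14 = 132.8000
Strategy Q: R₀ = 0.94×28 + 0.86×145 + 0.81×8 = 157.5000
Highest R₀: strategy Q with 157.5000.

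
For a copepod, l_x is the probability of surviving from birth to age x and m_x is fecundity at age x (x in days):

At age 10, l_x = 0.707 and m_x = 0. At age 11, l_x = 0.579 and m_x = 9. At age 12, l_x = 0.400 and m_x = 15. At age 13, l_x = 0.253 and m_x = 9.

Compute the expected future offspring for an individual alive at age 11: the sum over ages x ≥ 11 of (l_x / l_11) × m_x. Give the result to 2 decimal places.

l_11 = 0.579. Conditional survival from age 11 to x is l_x / l_11.
  x=11: (0.579/0.579) × 9 = 9.0000
  x=12: (0.400/0.579) × 15 = 10.3627
  x=13: (0.253/0.579) × 9 = 3.9326
Sum = 9.0000 + 10.3627 + 3.9326 = 23.2953

23.30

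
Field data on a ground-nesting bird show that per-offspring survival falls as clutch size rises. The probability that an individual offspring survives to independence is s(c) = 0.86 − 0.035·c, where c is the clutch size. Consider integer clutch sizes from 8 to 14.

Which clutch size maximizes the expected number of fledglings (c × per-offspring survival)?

Expected fledglings = c × s(c):
  c=8: 8 × 0.580 = 4.640
  c=9: 9 × 0.545 = 4.905
  c=10: 10 × 0.510 = 5.100
  c=11: 11 × 0.475 = 5.225
  c=12: 12 × 0.440 = 5.280
  c=13: 13 × 0.405 = 5.265
  c=14: 14 × 0.370 = 5.180
Maximum at c = 12 (5.280 fledglings).

12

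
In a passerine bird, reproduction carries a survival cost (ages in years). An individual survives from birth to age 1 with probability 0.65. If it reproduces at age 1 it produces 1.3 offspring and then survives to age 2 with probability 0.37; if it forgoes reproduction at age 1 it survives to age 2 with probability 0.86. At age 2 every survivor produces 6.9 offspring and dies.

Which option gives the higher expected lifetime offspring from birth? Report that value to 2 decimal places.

breed at age 1: R₀ = 0.65 × (1.3 + 0.37 × 6.9) = 0.65 × 3.8530 = 2.5044
delay to age 2: R₀ = 0.65 × (0.86 × 6.9) = 0.65 × 5.9340 = 3.8571
Higher: delay to age 2 (3.8571).

3.86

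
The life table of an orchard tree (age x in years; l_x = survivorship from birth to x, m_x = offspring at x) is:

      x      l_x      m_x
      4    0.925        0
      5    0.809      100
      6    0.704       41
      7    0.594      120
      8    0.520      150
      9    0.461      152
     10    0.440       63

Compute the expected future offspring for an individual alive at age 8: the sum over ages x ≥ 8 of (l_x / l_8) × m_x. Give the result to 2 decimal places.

338.06

l_8 = 0.520. Conditional survival from age 8 to x is l_x / l_8.
  x=8: (0.520/0.520) × 150 = 150.0000
  x=9: (0.461/0.520) × 152 = 134.7538
  x=10: (0.440/0.520) × 63 = 53.3077
Sum = 150.0000 + 134.7538 + 53.3077 = 338.0615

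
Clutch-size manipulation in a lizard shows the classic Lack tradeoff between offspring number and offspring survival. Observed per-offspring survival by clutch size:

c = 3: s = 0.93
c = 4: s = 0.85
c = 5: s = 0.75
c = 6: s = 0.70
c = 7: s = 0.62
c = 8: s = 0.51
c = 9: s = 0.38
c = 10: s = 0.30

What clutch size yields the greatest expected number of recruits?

7

Expected recruits = c × s(c):
  c=3: 3 × 0.93 = 2.790
  c=4: 4 × 0.85 = 3.400
  c=5: 5 × 0.75 = 3.750
  c=6: 6 × 0.70 = 4.200
  c=7: 7 × 0.62 = 4.340
  c=8: 8 × 0.51 = 4.080
  c=9: 9 × 0.38 = 3.420
  c=10: 10 × 0.30 = 3.000
Maximum at c = 7 (4.340 recruits).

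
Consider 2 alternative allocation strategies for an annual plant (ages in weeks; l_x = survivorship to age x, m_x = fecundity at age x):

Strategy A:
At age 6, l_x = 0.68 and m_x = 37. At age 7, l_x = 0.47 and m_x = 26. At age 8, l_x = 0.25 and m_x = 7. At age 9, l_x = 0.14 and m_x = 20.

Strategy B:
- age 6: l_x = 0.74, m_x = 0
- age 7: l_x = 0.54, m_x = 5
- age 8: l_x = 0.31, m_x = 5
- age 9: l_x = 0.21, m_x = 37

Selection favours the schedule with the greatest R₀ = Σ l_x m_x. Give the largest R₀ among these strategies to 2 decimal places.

41.93

Strategy A: R₀ = 0.68×37 + 0.47×26 + 0.25×7 + 0.14×20 = 41.9300
Strategy B: R₀ = 0.74×0 + 0.54×5 + 0.31×5 + 0.21×37 = 12.0200
Highest R₀: strategy A with 41.9300.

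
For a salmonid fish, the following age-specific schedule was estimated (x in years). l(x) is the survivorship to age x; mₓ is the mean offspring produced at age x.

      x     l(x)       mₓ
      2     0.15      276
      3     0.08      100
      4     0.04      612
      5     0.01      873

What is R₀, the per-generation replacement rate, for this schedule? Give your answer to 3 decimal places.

82.610

R₀ = Σ l(x) mₓ:
  age 2: 0.15 × 276 = 41.4000
  age 3: 0.08 × 100 = 8.0000
  age 4: 0.04 × 612 = 24.4800
  age 5: 0.01 × 873 = 8.7300
R₀ = 41.4000 + 8.0000 + 24.4800 + 8.7300 = 82.6100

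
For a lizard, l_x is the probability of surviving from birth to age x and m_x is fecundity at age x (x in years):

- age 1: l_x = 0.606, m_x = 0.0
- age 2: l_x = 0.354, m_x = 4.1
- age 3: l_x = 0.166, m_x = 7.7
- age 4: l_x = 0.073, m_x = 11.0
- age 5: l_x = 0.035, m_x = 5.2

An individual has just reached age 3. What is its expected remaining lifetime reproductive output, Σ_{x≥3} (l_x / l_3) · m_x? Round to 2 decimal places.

l_3 = 0.166. Conditional survival from age 3 to x is l_x / l_3.
  x=3: (0.166/0.166) × 7.7 = 7.7000
  x=4: (0.073/0.166) × 11.0 = 4.8373
  x=5: (0.035/0.166) × 5.2 = 1.0964
Sum = 7.7000 + 4.8373 + 1.0964 = 13.6337

13.63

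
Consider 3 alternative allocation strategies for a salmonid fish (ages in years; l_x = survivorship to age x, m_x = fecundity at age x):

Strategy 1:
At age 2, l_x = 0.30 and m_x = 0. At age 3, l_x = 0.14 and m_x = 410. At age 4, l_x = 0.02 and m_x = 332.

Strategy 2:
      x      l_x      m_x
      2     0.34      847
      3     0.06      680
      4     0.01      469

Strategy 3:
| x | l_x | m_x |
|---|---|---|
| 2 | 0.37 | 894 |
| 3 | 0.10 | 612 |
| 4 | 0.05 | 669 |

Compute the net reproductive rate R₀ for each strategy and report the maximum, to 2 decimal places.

425.43

Strategy 1: R₀ = 0.30×0 + 0.14×410 + 0.02×332 = 64.0400
Strategy 2: R₀ = 0.34×847 + 0.06×680 + 0.01×469 = 333.4700
Strategy 3: R₀ = 0.37×894 + 0.10×612 + 0.05×669 = 425.4300
Highest R₀: strategy 3 with 425.4300.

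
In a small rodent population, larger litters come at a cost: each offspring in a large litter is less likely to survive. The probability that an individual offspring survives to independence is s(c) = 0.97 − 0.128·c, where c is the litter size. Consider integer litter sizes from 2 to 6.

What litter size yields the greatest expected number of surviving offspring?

Expected surviving offspring = c × s(c):
  c=2: 2 × 0.714 = 1.428
  c=3: 3 × 0.586 = 1.758
  c=4: 4 × 0.458 = 1.832
  c=5: 5 × 0.330 = 1.650
  c=6: 6 × 0.202 = 1.212
Maximum at c = 4 (1.832 surviving offspring).

4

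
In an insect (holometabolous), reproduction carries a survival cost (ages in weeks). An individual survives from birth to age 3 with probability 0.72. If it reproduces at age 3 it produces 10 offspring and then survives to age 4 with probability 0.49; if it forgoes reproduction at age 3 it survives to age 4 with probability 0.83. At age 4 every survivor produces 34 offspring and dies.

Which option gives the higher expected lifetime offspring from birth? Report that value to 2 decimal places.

breed at age 3: R₀ = 0.72 × (10 + 0.49 × 34) = 0.72 × 26.6600 = 19.1952
delay to age 4: R₀ = 0.72 × (0.83 × 34) = 0.72 × 28.2200 = 20.3184
Higher: delay to age 4 (20.3184).

20.32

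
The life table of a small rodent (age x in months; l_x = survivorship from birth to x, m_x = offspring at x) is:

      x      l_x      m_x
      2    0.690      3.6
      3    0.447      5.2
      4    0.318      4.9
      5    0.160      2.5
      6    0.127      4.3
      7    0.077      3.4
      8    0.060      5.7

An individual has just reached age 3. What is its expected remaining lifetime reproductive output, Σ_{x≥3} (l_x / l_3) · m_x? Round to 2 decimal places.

l_3 = 0.447. Conditional survival from age 3 to x is l_x / l_3.
  x=3: (0.447/0.447) × 5.2 = 5.2000
  x=4: (0.318/0.447) × 4.9 = 3.4859
  x=5: (0.160/0.447) × 2.5 = 0.8949
  x=6: (0.127/0.447) × 4.3 = 1.2217
  x=7: (0.077/0.447) × 3.4 = 0.5857
  x=8: (0.060/0.447) × 5.7 = 0.7651
Sum = 5.2000 + 3.4859 + 0.8949 + 1.2217 + 0.5857 + 0.7651 = 12.1532

12.15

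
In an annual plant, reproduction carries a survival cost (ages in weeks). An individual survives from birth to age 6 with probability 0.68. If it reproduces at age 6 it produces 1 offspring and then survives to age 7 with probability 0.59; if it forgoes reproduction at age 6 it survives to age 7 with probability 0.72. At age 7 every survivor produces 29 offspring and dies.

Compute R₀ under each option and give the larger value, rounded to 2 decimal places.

breed at age 6: R₀ = 0.68 × (1 + 0.59 × 29) = 0.68 × 18.1100 = 12.3148
delay to age 7: R₀ = 0.68 × (0.72 × 29) = 0.68 × 20.8800 = 14.1984
Higher: delay to age 7 (14.1984).

14.20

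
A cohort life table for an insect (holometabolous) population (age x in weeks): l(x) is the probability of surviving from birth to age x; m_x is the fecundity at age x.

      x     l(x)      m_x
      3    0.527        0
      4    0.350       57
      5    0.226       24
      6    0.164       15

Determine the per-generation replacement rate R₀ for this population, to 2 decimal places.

R₀ = Σ l(x) m_x:
  age 3: 0.527 × 0 = 0.0000
  age 4: 0.350 × 57 = 19.9500
  age 5: 0.226 × 24 = 5.4240
  age 6: 0.164 × 15 = 2.4600
R₀ = 0.0000 + 19.9500 + 5.4240 + 2.4600 = 27.8340

27.83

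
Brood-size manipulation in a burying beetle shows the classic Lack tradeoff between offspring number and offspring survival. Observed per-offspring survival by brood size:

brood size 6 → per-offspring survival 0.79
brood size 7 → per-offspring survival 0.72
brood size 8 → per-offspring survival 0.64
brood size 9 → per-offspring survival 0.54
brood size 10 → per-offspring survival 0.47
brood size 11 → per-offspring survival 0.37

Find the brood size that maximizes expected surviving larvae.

8

Expected surviving larvae = c × s(c):
  c=6: 6 × 0.79 = 4.740
  c=7: 7 × 0.72 = 5.040
  c=8: 8 × 0.64 = 5.120
  c=9: 9 × 0.54 = 4.860
  c=10: 10 × 0.47 = 4.700
  c=11: 11 × 0.37 = 4.070
Maximum at c = 8 (5.120 surviving larvae).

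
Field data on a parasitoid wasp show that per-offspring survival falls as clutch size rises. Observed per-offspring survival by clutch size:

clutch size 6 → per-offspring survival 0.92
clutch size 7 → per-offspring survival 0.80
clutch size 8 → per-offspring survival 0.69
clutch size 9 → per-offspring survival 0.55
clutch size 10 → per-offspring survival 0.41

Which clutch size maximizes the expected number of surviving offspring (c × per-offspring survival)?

7

Expected surviving offspring = c × s(c):
  c=6: 6 × 0.92 = 5.520
  c=7: 7 × 0.80 = 5.600
  c=8: 8 × 0.69 = 5.520
  c=9: 9 × 0.55 = 4.950
  c=10: 10 × 0.41 = 4.100
Maximum at c = 7 (5.600 surviving offspring).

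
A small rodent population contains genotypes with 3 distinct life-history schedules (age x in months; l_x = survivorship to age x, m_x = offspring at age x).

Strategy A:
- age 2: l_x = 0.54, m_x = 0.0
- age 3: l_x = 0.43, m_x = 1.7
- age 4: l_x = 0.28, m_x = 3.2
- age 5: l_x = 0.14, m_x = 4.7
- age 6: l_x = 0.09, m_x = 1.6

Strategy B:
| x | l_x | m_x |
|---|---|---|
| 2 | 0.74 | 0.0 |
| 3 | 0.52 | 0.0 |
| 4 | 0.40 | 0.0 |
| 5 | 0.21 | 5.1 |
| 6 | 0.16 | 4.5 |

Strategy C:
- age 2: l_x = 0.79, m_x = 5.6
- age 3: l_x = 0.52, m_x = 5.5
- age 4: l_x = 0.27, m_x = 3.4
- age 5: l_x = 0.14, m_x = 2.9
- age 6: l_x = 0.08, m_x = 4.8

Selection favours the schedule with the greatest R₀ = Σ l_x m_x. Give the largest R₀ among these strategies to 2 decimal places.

Strategy A: R₀ = 0.54×0.0 + 0.43×1.7 + 0.28×3.2 + 0.14×4.7 + 0.09×1.6 = 2.4290
Strategy B: R₀ = 0.74×0.0 + 0.52×0.0 + 0.40×0.0 + 0.21×5.1 + 0.16×4.5 = 1.7910
Strategy C: R₀ = 0.79×5.6 + 0.52×5.5 + 0.27×3.4 + 0.14×2.9 + 0.08×4.8 = 8.9920
Highest R₀: strategy C with 8.9920.

8.99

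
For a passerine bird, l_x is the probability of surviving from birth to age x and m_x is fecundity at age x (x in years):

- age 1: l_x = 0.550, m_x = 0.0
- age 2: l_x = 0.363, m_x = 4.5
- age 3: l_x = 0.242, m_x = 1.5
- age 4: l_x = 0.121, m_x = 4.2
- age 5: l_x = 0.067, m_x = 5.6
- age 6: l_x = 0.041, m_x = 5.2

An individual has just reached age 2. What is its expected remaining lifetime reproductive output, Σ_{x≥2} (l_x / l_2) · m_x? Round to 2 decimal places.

8.52

l_2 = 0.363. Conditional survival from age 2 to x is l_x / l_2.
  x=2: (0.363/0.363) × 4.5 = 4.5000
  x=3: (0.242/0.363) × 1.5 = 1.0000
  x=4: (0.121/0.363) × 4.2 = 1.4000
  x=5: (0.067/0.363) × 5.6 = 1.0336
  x=6: (0.041/0.363) × 5.2 = 0.5873
Sum = 4.5000 + 1.0000 + 1.4000 + 1.0336 + 0.5873 = 8.5209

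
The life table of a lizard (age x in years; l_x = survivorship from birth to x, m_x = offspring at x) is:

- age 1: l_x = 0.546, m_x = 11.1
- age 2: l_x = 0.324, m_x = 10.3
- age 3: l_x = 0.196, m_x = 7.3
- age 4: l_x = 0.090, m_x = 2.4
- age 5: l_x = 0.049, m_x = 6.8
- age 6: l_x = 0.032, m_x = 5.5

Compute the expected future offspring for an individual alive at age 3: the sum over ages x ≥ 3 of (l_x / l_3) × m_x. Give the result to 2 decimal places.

l_3 = 0.196. Conditional survival from age 3 to x is l_x / l_3.
  x=3: (0.196/0.196) × 7.3 = 7.3000
  x=4: (0.090/0.196) × 2.4 = 1.1020
  x=5: (0.049/0.196) × 6.8 = 1.7000
  x=6: (0.032/0.196) × 5.5 = 0.8980
Sum = 7.3000 + 1.1020 + 1.7000 + 0.8980 = 11.0000

11.00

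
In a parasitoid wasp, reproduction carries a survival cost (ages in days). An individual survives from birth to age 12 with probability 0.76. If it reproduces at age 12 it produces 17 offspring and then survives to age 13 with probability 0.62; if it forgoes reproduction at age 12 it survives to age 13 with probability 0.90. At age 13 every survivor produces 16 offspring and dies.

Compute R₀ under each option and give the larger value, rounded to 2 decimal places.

breed at age 12: R₀ = 0.76 × (17 + 0.62 × 16) = 0.76 × 26.9200 = 20.4592
delay to age 13: R₀ = 0.76 × (0.90 × 16) = 0.76 × 14.4000 = 10.9440
Higher: breed at age 12 (20.4592).

20.46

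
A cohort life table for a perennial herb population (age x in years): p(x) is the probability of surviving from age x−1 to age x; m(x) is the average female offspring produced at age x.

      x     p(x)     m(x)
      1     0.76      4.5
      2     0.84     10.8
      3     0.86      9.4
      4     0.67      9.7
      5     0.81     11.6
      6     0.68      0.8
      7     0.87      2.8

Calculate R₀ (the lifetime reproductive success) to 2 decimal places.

23.16

Survivorship from birth: l_x = p_1·p_2·…·p_x.
  l_1 = 0.76000
  l_2 = 0.63840
  l_3 = 0.54902
  l_4 = 0.36785
  l_5 = 0.29796
  l_6 = 0.20261
  l_7 = 0.17627
R₀ = Σ l_x m(x):
  age 1: 0.76000 × 4.5 = 3.4200
  age 2: 0.63840 × 10.8 = 6.8947
  age 3: 0.54902 × 9.4 = 5.1608
  age 4: 0.36785 × 9.7 = 3.5681
  age 5: 0.29796 × 11.6 = 3.4563
  age 6: 0.20261 × 0.8 = 0.1621
  age 7: 0.17627 × 2.8 = 0.4936
R₀ = 3.4200 + 6.8947 + 5.1608 + 3.5681 + 3.4563 + 0.1621 + 0.4936 = 23.1556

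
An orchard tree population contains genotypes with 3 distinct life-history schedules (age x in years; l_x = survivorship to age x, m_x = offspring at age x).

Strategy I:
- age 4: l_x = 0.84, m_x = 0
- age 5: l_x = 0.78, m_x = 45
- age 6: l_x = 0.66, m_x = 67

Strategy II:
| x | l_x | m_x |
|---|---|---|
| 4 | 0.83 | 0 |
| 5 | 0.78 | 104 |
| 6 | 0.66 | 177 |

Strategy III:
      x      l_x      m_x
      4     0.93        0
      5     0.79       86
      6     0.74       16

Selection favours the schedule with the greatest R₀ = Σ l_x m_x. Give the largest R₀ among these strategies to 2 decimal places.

197.94

Strategy I: R₀ = 0.84×0 + 0.78×45 + 0.66×67 = 79.3200
Strategy II: R₀ = 0.83×0 + 0.78×104 + 0.66×177 = 197.9400
Strategy III: R₀ = 0.93×0 + 0.79×86 + 0.74×16 = 79.7800
Highest R₀: strategy II with 197.9400.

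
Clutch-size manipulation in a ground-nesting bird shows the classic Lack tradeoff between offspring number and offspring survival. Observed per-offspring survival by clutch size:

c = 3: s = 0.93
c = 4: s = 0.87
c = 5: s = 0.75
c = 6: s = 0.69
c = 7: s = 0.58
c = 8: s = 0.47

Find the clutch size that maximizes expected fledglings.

Expected fledglings = c × s(c):
  c=3: 3 × 0.93 = 2.790
  c=4: 4 × 0.87 = 3.480
  c=5: 5 × 0.75 = 3.750
  c=6: 6 × 0.69 = 4.140
  c=7: 7 × 0.58 = 4.060
  c=8: 8 × 0.47 = 3.760
Maximum at c = 6 (4.140 fledglings).

6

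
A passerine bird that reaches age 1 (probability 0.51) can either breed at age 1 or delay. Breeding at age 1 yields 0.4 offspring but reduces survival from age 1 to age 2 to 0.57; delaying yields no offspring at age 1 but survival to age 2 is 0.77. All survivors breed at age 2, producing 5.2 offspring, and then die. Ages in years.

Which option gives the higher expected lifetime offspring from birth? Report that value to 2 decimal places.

breed at age 1: R₀ = 0.51 × (0.4 + 0.57 × 5.2) = 0.51 × 3.3640 = 1.7156
delay to age 2: R₀ = 0.51 × (0.77 × 5.2) = 0.51 × 4.0040 = 2.0420
Higher: delay to age 2 (2.0420).

2.04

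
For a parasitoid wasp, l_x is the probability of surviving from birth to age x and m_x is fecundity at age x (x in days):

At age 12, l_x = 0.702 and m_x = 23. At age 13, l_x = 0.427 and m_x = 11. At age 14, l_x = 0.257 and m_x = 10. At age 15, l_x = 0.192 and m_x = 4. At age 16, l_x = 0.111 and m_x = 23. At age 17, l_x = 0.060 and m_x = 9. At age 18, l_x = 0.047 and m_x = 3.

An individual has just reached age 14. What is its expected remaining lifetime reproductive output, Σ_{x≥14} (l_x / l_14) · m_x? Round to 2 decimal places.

l_14 = 0.257. Conditional survival from age 14 to x is l_x / l_14.
  x=14: (0.257/0.257) × 10 = 10.0000
  x=15: (0.192/0.257) × 4 = 2.9883
  x=16: (0.111/0.257) × 23 = 9.9339
  x=17: (0.060/0.257) × 9 = 2.1012
  x=18: (0.047/0.257) × 3 = 0.5486
Sum = 10.0000 + 2.9883 + 9.9339 + 2.1012 + 0.5486 = 25.5720

25.57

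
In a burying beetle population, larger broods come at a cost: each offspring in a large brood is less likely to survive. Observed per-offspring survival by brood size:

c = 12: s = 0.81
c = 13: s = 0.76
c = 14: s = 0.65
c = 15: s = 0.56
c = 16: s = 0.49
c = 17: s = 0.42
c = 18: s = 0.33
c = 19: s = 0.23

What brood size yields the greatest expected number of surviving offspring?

Expected surviving offspring = c × s(c):
  c=12: 12 × 0.81 = 9.720
  c=13: 13 × 0.76 = 9.880
  c=14: 14 × 0.65 = 9.100
  c=15: 15 × 0.56 = 8.400
  c=16: 16 × 0.49 = 7.840
  c=17: 17 × 0.42 = 7.140
  c=18: 18 × 0.33 = 5.940
  c=19: 19 × 0.23 = 4.370
Maximum at c = 13 (9.880 surviving offspring).

13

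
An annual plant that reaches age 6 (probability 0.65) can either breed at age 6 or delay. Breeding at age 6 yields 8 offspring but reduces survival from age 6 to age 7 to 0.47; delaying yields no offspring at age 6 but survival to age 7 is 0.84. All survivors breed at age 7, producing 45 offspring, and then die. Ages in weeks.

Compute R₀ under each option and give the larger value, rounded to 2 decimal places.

24.57

breed at age 6: R₀ = 0.65 × (8 + 0.47 × 45) = 0.65 × 29.1500 = 18.9475
delay to age 7: R₀ = 0.65 × (0.84 × 45) = 0.65 × 37.8000 = 24.5700
Higher: delay to age 7 (24.5700).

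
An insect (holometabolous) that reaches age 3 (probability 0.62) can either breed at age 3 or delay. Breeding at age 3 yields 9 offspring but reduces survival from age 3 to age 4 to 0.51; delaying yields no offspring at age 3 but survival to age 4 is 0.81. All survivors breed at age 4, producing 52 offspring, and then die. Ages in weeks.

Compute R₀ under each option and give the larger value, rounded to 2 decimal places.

breed at age 3: R₀ = 0.62 × (9 + 0.51 × 52) = 0.62 × 35.5200 = 22.0224
delay to age 4: R₀ = 0.62 × (0.81 × 52) = 0.62 × 42.1200 = 26.1144
Higher: delay to age 4 (26.1144).

26.11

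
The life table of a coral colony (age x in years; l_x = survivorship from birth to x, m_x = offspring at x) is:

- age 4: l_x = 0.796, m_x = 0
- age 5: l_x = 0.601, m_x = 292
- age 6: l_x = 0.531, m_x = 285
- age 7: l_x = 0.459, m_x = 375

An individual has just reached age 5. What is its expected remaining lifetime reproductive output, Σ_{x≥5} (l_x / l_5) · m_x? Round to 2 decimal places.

830.20

l_5 = 0.601. Conditional survival from age 5 to x is l_x / l_5.
  x=5: (0.601/0.601) × 292 = 292.0000
  x=6: (0.531/0.601) × 285 = 251.8053
  x=7: (0.459/0.601) × 375 = 286.3977
Sum = 292.0000 + 251.8053 + 286.3977 = 830.2030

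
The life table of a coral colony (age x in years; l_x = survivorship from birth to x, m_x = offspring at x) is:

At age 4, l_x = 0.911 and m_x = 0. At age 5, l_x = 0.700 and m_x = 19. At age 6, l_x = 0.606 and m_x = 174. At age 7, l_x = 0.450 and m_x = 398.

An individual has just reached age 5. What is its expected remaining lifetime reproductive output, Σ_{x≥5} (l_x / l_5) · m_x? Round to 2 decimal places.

l_5 = 0.700. Conditional survival from age 5 to x is l_x / l_5.
  x=5: (0.700/0.700) × 19 = 19.0000
  x=6: (0.606/0.700) × 174 = 150.6343
  x=7: (0.450/0.700) × 398 = 255.8571
Sum = 19.0000 + 150.6343 + 255.8571 = 425.4914

425.49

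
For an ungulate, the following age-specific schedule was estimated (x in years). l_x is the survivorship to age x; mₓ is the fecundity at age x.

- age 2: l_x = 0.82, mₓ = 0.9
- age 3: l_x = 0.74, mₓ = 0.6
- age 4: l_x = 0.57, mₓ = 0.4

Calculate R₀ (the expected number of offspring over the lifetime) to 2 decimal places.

1.41

R₀ = Σ l_x mₓ:
  age 2: 0.82 × 0.9 = 0.7380
  age 3: 0.74 × 0.6 = 0.4440
  age 4: 0.57 × 0.4 = 0.2280
R₀ = 0.7380 + 0.4440 + 0.2280 = 1.4100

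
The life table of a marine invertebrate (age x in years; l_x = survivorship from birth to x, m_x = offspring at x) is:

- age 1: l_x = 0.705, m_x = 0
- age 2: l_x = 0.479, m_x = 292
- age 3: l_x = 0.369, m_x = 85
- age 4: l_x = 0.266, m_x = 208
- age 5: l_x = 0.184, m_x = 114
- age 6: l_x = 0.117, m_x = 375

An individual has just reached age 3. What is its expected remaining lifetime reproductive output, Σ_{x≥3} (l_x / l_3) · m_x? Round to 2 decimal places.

l_3 = 0.369. Conditional survival from age 3 to x is l_x / l_3.
  x=3: (0.369/0.369) × 85 = 85.0000
  x=4: (0.266/0.369) × 208 = 149.9404
  x=5: (0.184/0.369) × 114 = 56.8455
  x=6: (0.117/0.369) × 375 = 118.9024
Sum = 85.0000 + 149.9404 + 56.8455 + 118.9024 = 410.6883

410.69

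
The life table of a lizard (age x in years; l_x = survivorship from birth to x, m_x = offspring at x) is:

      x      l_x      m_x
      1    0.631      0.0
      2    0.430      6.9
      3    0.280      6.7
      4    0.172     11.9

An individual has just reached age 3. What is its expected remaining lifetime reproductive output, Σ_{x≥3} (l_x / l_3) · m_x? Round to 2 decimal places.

14.01

l_3 = 0.280. Conditional survival from age 3 to x is l_x / l_3.
  x=3: (0.280/0.280) × 6.7 = 6.7000
  x=4: (0.172/0.280) × 11.9 = 7.3100
Sum = 6.7000 + 7.3100 = 14.0100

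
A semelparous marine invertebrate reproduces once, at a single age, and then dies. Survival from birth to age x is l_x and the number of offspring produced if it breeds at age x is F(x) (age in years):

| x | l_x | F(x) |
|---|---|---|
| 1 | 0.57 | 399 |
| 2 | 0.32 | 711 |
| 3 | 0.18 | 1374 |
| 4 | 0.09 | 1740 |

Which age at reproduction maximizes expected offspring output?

Expected offspring if breeding at age x = l_x × F(x):
  age 1: 0.57 × 399 = 227.430
  age 2: 0.32 × 711 = 227.520
  age 3: 0.18 × 1374 = 247.320
  age 4: 0.09 × 1740 = 156.600
Maximum at age 3 (247.320).

3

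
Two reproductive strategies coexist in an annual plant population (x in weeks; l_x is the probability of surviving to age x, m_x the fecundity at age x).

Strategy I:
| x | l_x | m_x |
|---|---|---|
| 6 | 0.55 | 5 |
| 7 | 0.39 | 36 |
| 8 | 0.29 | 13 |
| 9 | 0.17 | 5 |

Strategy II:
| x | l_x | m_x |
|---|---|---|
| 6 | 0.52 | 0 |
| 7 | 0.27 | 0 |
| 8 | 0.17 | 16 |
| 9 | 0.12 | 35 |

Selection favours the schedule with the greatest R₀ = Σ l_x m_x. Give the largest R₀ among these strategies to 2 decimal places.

21.41

Strategy I: R₀ = 0.55×5 + 0.39×36 + 0.29×13 + 0.17×5 = 21.4100
Strategy II: R₀ = 0.52×0 + 0.27×0 + 0.17×16 + 0.12×35 = 6.9200
Highest R₀: strategy I with 21.4100.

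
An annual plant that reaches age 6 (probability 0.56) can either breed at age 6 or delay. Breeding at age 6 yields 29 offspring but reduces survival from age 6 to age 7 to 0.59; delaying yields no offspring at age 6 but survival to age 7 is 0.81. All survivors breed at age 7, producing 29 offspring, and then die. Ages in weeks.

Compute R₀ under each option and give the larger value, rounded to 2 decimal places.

25.82

breed at age 6: R₀ = 0.56 × (29 + 0.59 × 29) = 0.56 × 46.1100 = 25.8216
delay to age 7: R₀ = 0.56 × (0.81 × 29) = 0.56 × 23.4900 = 13.1544
Higher: breed at age 6 (25.8216).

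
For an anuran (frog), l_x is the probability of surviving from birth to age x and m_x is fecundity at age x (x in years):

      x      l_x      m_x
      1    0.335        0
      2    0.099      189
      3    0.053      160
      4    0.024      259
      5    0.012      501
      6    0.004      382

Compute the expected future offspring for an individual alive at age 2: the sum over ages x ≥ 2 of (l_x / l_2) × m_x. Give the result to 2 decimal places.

413.61

l_2 = 0.099. Conditional survival from age 2 to x is l_x / l_2.
  x=2: (0.099/0.099) × 189 = 189.0000
  x=3: (0.053/0.099) × 160 = 85.6566
  x=4: (0.024/0.099) × 259 = 62.7879
  x=5: (0.012/0.099) × 501 = 60.7273
  x=6: (0.004/0.099) × 382 = 15.4343
Sum = 189.0000 + 85.6566 + 62.7879 + 60.7273 + 15.4343 = 413.6061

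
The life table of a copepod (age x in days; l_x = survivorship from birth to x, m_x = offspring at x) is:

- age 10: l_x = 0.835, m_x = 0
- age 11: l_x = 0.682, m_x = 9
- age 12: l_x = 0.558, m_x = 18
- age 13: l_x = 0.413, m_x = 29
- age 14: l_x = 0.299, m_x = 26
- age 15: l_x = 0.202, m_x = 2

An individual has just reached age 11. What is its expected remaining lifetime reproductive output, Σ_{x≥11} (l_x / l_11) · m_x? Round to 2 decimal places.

l_11 = 0.682. Conditional survival from age 11 to x is l_x / l_11.
  x=11: (0.682/0.682) × 9 = 9.0000
  x=12: (0.558/0.682) × 18 = 14.7273
  x=13: (0.413/0.682) × 29 = 17.5616
  x=14: (0.299/0.682) × 26 = 11.3988
  x=15: (0.202/0.682) × 2 = 0.5924
Sum = 9.0000 + 14.7273 + 17.5616 + 11.3988 + 0.5924 = 53.2801

53.28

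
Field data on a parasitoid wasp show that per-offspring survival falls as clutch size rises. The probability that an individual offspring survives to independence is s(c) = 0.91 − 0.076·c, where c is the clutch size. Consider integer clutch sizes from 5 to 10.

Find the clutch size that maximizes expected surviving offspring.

6

Expected surviving offspring = c × s(c):
  c=5: 5 × 0.530 = 2.650
  c=6: 6 × 0.454 = 2.724
  c=7: 7 × 0.378 = 2.646
  c=8: 8 × 0.302 = 2.416
  c=9: 9 × 0.226 = 2.034
  c=10: 10 × 0.150 = 1.500
Maximum at c = 6 (2.724 surviving offspring).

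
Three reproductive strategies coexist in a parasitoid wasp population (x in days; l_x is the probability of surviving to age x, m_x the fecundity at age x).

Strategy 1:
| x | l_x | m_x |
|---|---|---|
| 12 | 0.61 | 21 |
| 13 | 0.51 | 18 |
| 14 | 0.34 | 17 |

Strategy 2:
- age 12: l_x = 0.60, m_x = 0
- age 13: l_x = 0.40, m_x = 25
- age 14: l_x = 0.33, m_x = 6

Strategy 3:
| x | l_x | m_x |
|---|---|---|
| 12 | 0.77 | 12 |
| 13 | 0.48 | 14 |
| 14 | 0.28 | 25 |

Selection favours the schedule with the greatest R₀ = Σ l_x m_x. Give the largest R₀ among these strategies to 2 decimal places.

27.77

Strategy 1: R₀ = 0.61×21 + 0.51×18 + 0.34×17 = 27.7700
Strategy 2: R₀ = 0.60×0 + 0.40×25 + 0.33×6 = 11.9800
Strategy 3: R₀ = 0.77×12 + 0.48×14 + 0.28×25 = 22.9600
Highest R₀: strategy 1 with 27.7700.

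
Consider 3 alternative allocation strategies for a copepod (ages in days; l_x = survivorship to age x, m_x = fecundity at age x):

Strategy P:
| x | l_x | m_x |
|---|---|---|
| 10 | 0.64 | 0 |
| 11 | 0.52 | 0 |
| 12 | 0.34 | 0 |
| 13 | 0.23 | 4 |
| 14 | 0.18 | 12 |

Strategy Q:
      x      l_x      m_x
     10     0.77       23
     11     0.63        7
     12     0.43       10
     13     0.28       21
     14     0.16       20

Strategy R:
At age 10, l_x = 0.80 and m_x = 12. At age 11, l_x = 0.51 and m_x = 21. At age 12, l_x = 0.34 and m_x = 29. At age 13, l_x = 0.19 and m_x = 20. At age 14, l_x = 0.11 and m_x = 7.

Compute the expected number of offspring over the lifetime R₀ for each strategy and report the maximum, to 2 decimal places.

Strategy P: R₀ = 0.64×0 + 0.52×0 + 0.34×0 + 0.23×4 + 0.18×12 = 3.0800
Strategy Q: R₀ = 0.77×23 + 0.63×7 + 0.43×10 + 0.28×21 + 0.16×20 = 35.5000
Strategy R: R₀ = 0.80×12 + 0.51×21 + 0.34×29 + 0.19×20 + 0.11×7 = 34.7400
Highest R₀: strategy Q with 35.5000.

35.50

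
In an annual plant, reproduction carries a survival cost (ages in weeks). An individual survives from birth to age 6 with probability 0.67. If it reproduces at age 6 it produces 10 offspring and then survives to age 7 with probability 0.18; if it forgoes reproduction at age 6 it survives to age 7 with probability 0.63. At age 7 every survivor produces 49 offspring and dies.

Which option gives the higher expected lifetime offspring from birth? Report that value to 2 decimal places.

breed at age 6: R₀ = 0.67 × (10 + 0.18 × 49) = 0.67 × 18.8200 = 12.6094
delay to age 7: R₀ = 0.67 × (0.63 × 49) = 0.67 × 30.8700 = 20.6829
Higher: delay to age 7 (20.6829).

20.68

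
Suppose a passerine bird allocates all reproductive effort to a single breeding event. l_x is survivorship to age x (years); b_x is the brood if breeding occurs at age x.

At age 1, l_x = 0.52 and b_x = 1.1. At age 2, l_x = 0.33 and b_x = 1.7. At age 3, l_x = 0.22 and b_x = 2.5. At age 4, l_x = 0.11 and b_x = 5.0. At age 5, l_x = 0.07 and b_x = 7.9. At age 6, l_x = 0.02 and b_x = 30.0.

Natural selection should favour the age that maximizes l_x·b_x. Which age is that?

6

Expected offspring if breeding at age x = l_x × b_x:
  age 1: 0.52 × 1.1 = 0.572
  age 2: 0.33 × 1.7 = 0.561
  age 3: 0.22 × 2.5 = 0.550
  age 4: 0.11 × 5.0 = 0.550
  age 5: 0.07 × 7.9 = 0.553
  age 6: 0.02 × 30.0 = 0.600
Maximum at age 6 (0.600).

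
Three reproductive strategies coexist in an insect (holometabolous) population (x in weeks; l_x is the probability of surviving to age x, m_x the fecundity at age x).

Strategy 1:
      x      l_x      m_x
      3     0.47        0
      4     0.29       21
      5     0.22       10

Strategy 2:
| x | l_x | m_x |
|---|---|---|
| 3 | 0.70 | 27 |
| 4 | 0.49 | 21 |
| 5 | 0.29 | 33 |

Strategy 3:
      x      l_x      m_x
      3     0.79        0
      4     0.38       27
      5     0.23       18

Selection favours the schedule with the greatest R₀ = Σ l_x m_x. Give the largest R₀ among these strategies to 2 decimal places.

38.76

Strategy 1: R₀ = 0.47×0 + 0.29×21 + 0.22×10 = 8.2900
Strategy 2: R₀ = 0.70×27 + 0.49×21 + 0.29×33 = 38.7600
Strategy 3: R₀ = 0.79×0 + 0.38×27 + 0.23×18 = 14.4000
Highest R₀: strategy 2 with 38.7600.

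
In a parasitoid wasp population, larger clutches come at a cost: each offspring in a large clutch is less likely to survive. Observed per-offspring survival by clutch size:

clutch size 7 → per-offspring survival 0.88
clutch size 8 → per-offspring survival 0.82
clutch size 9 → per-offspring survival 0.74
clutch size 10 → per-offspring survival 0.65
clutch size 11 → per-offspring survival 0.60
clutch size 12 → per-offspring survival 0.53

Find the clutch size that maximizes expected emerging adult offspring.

Expected emerging adult offspring = c × s(c):
  c=7: 7 × 0.88 = 6.160
  c=8: 8 × 0.82 = 6.560
  c=9: 9 × 0.74 = 6.660
  c=10: 10 × 0.65 = 6.500
  c=11: 11 × 0.60 = 6.600
  c=12: 12 × 0.53 = 6.360
Maximum at c = 9 (6.660 emerging adult offspring).

9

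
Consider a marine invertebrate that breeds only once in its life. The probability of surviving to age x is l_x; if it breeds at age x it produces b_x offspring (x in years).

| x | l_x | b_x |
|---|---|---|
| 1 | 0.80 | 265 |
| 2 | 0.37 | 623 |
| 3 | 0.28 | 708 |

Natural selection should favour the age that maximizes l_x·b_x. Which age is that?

2

Expected offspring if breeding at age x = l_x × b_x:
  age 1: 0.80 × 265 = 212.000
  age 2: 0.37 × 623 = 230.510
  age 3: 0.28 × 708 = 198.240
Maximum at age 2 (230.510).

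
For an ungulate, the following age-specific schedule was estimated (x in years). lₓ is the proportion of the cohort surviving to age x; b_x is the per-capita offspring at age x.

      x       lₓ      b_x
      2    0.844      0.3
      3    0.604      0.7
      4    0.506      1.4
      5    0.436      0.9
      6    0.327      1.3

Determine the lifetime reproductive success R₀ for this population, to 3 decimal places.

R₀ = Σ lₓ b_x:
  age 2: 0.844 × 0.3 = 0.2532
  age 3: 0.604 × 0.7 = 0.4228
  age 4: 0.506 × 1.4 = 0.7084
  age 5: 0.436 × 0.9 = 0.3924
  age 6: 0.327 × 1.3 = 0.4251
R₀ = 0.2532 + 0.4228 + 0.7084 + 0.3924 + 0.4251 = 2.2019

2.202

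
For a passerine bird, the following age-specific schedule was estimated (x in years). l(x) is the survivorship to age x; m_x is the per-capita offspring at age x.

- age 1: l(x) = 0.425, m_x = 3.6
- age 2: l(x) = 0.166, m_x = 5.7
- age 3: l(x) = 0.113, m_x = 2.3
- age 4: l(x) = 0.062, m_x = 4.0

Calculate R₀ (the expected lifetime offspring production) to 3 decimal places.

2.984

R₀ = Σ l(x) m_x:
  age 1: 0.425 × 3.6 = 1.5300
  age 2: 0.166 × 5.7 = 0.9462
  age 3: 0.113 × 2.3 = 0.2599
  age 4: 0.062 × 4.0 = 0.2480
R₀ = 1.5300 + 0.9462 + 0.2599 + 0.2480 = 2.9841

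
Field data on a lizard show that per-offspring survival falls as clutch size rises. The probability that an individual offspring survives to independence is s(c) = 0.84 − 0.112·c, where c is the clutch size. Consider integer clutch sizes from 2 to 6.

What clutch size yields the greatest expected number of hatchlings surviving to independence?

4

Expected hatchlings surviving to independence = c × s(c):
  c=2: 2 × 0.616 = 1.232
  c=3: 3 × 0.504 = 1.512
  c=4: 4 × 0.392 = 1.568
  c=5: 5 × 0.280 = 1.400
  c=6: 6 × 0.168 = 1.008
Maximum at c = 4 (1.568 hatchlings surviving to independence).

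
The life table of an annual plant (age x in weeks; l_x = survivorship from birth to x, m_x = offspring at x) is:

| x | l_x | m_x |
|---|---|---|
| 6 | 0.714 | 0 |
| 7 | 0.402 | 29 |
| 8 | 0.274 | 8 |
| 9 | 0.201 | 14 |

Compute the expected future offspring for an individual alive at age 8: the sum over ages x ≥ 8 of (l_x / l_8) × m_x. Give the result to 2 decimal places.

18.27

l_8 = 0.274. Conditional survival from age 8 to x is l_x / l_8.
  x=8: (0.274/0.274) × 8 = 8.0000
  x=9: (0.201/0.274) × 14 = 10.2701
Sum = 8.0000 + 10.2701 = 18.2701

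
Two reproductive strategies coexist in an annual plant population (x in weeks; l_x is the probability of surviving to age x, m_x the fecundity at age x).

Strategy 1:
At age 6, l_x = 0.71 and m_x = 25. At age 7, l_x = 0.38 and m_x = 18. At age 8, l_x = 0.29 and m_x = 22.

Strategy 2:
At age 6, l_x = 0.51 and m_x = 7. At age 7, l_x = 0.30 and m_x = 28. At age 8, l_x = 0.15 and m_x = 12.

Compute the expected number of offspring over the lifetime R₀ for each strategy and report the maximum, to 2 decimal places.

Strategy 1: R₀ = 0.71×25 + 0.38×18 + 0.29×22 = 30.9700
Strategy 2: R₀ = 0.51×7 + 0.30×28 + 0.15×12 = 13.7700
Highest R₀: strategy 1 with 30.9700.

30.97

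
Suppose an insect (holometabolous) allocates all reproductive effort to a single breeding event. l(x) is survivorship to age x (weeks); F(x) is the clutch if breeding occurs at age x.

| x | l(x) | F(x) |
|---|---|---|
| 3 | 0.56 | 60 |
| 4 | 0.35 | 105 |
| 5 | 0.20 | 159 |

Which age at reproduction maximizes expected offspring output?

Expected offspring if breeding at age x = l(x) × F(x):
  age 3: 0.56 × 60 = 33.600
  age 4: 0.35 × 105 = 36.750
  age 5: 0.20 × 159 = 31.800
Maximum at age 4 (36.750).

4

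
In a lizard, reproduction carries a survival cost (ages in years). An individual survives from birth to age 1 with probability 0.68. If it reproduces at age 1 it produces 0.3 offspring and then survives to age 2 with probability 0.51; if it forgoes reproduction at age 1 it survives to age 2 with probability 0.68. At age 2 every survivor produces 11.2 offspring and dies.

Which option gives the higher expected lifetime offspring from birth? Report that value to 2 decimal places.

breed at age 1: R₀ = 0.68 × (0.3 + 0.51 × 11.2) = 0.68 × 6.0120 = 4.0882
delay to age 2: R₀ = 0.68 × (0.68 × 11.2) = 0.68 × 7.6160 = 5.1789
Higher: delay to age 2 (5.1789).

5.18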